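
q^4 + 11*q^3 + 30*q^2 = q^2*(q + 5)*(q + 6)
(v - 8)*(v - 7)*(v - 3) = v^3 - 18*v^2 + 101*v - 168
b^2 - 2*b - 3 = (b - 3)*(b + 1)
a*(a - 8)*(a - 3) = a^3 - 11*a^2 + 24*a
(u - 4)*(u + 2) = u^2 - 2*u - 8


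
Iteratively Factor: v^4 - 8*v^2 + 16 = (v + 2)*(v^3 - 2*v^2 - 4*v + 8) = (v + 2)^2*(v^2 - 4*v + 4) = (v - 2)*(v + 2)^2*(v - 2)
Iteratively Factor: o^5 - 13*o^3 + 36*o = (o + 2)*(o^4 - 2*o^3 - 9*o^2 + 18*o) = (o - 3)*(o + 2)*(o^3 + o^2 - 6*o) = o*(o - 3)*(o + 2)*(o^2 + o - 6) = o*(o - 3)*(o - 2)*(o + 2)*(o + 3)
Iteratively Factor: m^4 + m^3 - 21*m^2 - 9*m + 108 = (m - 3)*(m^3 + 4*m^2 - 9*m - 36) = (m - 3)*(m + 4)*(m^2 - 9) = (m - 3)*(m + 3)*(m + 4)*(m - 3)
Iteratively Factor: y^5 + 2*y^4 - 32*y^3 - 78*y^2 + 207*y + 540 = (y - 5)*(y^4 + 7*y^3 + 3*y^2 - 63*y - 108) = (y - 5)*(y + 4)*(y^3 + 3*y^2 - 9*y - 27) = (y - 5)*(y + 3)*(y + 4)*(y^2 - 9) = (y - 5)*(y - 3)*(y + 3)*(y + 4)*(y + 3)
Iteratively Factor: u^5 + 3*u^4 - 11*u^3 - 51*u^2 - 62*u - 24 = (u + 3)*(u^4 - 11*u^2 - 18*u - 8) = (u + 1)*(u + 3)*(u^3 - u^2 - 10*u - 8) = (u + 1)*(u + 2)*(u + 3)*(u^2 - 3*u - 4) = (u + 1)^2*(u + 2)*(u + 3)*(u - 4)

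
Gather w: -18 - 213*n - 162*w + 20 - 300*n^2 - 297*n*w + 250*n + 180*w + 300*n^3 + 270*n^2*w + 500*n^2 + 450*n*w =300*n^3 + 200*n^2 + 37*n + w*(270*n^2 + 153*n + 18) + 2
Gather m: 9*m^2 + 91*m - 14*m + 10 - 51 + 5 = 9*m^2 + 77*m - 36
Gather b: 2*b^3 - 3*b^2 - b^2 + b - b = 2*b^3 - 4*b^2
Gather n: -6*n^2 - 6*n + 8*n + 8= -6*n^2 + 2*n + 8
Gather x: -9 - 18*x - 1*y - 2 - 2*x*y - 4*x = x*(-2*y - 22) - y - 11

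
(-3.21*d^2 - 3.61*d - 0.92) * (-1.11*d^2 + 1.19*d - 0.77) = 3.5631*d^4 + 0.187200000000001*d^3 - 0.802999999999999*d^2 + 1.6849*d + 0.7084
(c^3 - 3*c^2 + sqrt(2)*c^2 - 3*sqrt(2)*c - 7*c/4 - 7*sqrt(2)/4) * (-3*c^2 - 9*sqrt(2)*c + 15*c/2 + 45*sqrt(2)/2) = -3*c^5 - 12*sqrt(2)*c^4 + 33*c^4/2 - 141*c^3/4 + 66*sqrt(2)*c^3 - 69*sqrt(2)*c^2 + 687*c^2/8 - 207*c/2 - 105*sqrt(2)*c/2 - 315/4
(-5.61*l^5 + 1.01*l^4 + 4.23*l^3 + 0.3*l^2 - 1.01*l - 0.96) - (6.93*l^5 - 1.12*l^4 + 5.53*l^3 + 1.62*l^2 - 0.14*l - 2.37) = -12.54*l^5 + 2.13*l^4 - 1.3*l^3 - 1.32*l^2 - 0.87*l + 1.41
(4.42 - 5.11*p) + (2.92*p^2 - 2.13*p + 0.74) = 2.92*p^2 - 7.24*p + 5.16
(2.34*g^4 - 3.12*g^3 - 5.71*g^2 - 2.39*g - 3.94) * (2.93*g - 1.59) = 6.8562*g^5 - 12.8622*g^4 - 11.7695*g^3 + 2.0762*g^2 - 7.7441*g + 6.2646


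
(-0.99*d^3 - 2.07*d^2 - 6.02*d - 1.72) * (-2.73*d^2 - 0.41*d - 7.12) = 2.7027*d^5 + 6.057*d^4 + 24.3321*d^3 + 21.9022*d^2 + 43.5676*d + 12.2464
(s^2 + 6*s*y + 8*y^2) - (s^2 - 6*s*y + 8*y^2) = 12*s*y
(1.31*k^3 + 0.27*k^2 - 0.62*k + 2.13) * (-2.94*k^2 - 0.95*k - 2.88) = -3.8514*k^5 - 2.0383*k^4 - 2.2065*k^3 - 6.4508*k^2 - 0.2379*k - 6.1344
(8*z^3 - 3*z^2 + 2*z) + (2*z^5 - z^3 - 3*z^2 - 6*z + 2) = 2*z^5 + 7*z^3 - 6*z^2 - 4*z + 2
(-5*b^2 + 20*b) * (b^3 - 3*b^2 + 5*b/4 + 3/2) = -5*b^5 + 35*b^4 - 265*b^3/4 + 35*b^2/2 + 30*b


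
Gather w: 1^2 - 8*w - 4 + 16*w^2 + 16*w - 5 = 16*w^2 + 8*w - 8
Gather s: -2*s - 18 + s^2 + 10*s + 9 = s^2 + 8*s - 9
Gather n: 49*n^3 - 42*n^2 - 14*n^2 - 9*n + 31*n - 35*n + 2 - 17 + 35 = 49*n^3 - 56*n^2 - 13*n + 20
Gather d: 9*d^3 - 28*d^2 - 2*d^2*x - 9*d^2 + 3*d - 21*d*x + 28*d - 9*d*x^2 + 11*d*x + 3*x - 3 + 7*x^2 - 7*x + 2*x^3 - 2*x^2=9*d^3 + d^2*(-2*x - 37) + d*(-9*x^2 - 10*x + 31) + 2*x^3 + 5*x^2 - 4*x - 3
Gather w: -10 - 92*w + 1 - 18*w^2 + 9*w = -18*w^2 - 83*w - 9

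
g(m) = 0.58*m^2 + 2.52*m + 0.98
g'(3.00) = 6.00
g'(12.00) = 16.44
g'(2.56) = 5.49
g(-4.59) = 1.63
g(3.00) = 13.76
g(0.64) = 2.83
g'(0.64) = 3.26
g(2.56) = 11.23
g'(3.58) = 6.67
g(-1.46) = -1.46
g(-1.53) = -1.52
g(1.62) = 6.58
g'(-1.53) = 0.75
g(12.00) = 114.74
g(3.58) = 17.44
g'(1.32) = 4.05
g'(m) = 1.16*m + 2.52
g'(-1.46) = 0.83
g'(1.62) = 4.40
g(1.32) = 5.32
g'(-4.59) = -2.80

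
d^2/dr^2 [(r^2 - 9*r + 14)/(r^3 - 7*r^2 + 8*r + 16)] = 2*(r^4 - 19*r^3 + 81*r^2 - 257*r + 242)/(r^7 - 13*r^6 + 51*r^5 - 15*r^4 - 240*r^3 + 96*r^2 + 512*r + 256)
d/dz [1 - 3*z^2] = -6*z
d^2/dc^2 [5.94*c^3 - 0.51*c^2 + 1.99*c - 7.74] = 35.64*c - 1.02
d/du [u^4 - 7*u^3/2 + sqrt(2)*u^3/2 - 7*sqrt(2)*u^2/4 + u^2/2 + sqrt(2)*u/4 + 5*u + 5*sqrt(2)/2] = 4*u^3 - 21*u^2/2 + 3*sqrt(2)*u^2/2 - 7*sqrt(2)*u/2 + u + sqrt(2)/4 + 5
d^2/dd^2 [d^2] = 2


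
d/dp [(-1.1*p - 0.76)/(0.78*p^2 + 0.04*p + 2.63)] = (0.858*p^2 + 1.1856*p - 2.8626)/(0.6084*p^4 + 0.0624*p^3 + 4.1044*p^2 + 0.2104*p + 6.9169)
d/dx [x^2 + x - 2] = 2*x + 1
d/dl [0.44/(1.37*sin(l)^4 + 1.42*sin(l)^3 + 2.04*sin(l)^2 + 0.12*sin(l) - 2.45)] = (-3.6036*sin(l) + 0.6028*sin(3*l) + 0.9372*cos(2*l) - 0.99)*cos(l)/(1.37*sin(l)^4 + 1.42*sin(l)^3 + 2.04*sin(l)^2 + 0.12*sin(l) - 2.45)^2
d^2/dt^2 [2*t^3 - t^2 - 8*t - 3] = 12*t - 2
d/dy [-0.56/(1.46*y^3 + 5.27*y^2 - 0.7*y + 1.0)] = (2.4528*y^2 + 5.9024*y - 0.392)/(1.46*y^3 + 5.27*y^2 - 0.7*y + 1.0)^2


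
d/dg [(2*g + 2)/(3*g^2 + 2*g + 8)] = 6*(-g^2 - 2*g + 2)/(9*g^4 + 12*g^3 + 52*g^2 + 32*g + 64)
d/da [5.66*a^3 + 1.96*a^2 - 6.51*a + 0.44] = 16.98*a^2 + 3.92*a - 6.51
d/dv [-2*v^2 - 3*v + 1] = -4*v - 3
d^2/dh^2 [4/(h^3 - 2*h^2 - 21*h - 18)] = 8*((2 - 3*h)*(-h^3 + 2*h^2 + 21*h + 18) - (-3*h^2 + 4*h + 21)^2)/(-h^3 + 2*h^2 + 21*h + 18)^3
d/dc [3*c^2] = 6*c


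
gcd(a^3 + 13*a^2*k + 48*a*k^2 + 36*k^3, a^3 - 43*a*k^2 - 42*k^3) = a^2 + 7*a*k + 6*k^2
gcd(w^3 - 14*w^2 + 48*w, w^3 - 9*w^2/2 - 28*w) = w^2 - 8*w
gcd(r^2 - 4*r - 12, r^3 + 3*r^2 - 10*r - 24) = r + 2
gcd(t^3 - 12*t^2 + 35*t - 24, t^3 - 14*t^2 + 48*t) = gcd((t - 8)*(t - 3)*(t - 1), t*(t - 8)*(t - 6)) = t - 8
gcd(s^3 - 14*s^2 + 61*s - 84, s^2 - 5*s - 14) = s - 7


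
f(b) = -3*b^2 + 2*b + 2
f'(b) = 2 - 6*b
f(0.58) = 2.15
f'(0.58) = -1.48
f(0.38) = 2.33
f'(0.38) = -0.28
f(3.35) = -24.97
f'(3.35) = -18.10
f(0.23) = 2.30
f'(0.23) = 0.62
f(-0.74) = -1.12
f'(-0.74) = 6.44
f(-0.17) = 1.57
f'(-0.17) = 3.02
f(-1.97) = -13.58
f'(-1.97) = 13.82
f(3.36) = -25.15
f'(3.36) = -18.16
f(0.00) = 2.00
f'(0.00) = 2.00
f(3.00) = -19.00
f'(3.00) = -16.00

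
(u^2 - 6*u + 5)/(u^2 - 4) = (u^2 - 6*u + 5)/(u^2 - 4)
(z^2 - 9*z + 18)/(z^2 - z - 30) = (z - 3)/(z + 5)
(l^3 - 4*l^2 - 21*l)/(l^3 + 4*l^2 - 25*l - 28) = l*(l^2 - 4*l - 21)/(l^3 + 4*l^2 - 25*l - 28)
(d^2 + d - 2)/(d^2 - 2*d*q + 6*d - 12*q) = (d^2 + d - 2)/(d^2 - 2*d*q + 6*d - 12*q)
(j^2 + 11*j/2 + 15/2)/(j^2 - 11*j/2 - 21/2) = (2*j^2 + 11*j + 15)/(2*j^2 - 11*j - 21)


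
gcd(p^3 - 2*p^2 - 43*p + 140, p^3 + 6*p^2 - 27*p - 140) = p^2 + 2*p - 35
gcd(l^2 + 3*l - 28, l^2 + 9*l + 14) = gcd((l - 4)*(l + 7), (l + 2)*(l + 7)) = l + 7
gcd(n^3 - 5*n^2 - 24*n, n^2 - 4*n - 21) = n + 3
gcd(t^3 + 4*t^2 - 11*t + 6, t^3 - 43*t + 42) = t - 1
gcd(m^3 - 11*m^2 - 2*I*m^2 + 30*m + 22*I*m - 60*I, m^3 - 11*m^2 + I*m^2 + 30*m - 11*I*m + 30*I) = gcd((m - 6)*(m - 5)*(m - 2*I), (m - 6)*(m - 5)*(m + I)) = m^2 - 11*m + 30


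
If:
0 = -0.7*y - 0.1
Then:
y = -0.14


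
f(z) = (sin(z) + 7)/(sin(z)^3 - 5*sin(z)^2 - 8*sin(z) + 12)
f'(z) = (sin(z) + 7)*(-3*sin(z)^2*cos(z) + 10*sin(z)*cos(z) + 8*cos(z))/(sin(z)^3 - 5*sin(z)^2 - 8*sin(z) + 12)^2 + cos(z)/(sin(z)^3 - 5*sin(z)^2 - 8*sin(z) + 12) = (-2*sin(z)^3 - 16*sin(z)^2 + 70*sin(z) + 68)*cos(z)/(sin(z)^3 - 5*sin(z)^2 - 8*sin(z) + 12)^2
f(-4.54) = 35.99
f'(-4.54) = -416.41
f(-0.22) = 0.50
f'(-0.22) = 0.28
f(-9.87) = 0.96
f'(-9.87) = -1.44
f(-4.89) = 33.91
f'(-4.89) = 380.75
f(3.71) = 0.44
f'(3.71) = -0.10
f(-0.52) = 0.44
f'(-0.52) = 0.12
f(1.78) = 24.47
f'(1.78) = -232.99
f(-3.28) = 0.66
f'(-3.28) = -0.66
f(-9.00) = 0.46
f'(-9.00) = -0.16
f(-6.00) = 0.77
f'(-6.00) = 0.94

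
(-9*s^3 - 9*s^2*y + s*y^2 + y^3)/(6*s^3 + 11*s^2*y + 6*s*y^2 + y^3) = (-3*s + y)/(2*s + y)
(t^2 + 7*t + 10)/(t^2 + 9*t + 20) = (t + 2)/(t + 4)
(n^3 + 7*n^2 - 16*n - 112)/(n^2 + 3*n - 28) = n + 4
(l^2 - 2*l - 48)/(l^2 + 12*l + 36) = (l - 8)/(l + 6)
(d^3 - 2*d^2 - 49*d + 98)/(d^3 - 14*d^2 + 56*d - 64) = (d^2 - 49)/(d^2 - 12*d + 32)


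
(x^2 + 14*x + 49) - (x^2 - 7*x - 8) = 21*x + 57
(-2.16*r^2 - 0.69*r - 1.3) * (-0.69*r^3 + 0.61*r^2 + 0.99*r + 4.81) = 1.4904*r^5 - 0.8415*r^4 - 1.6623*r^3 - 11.8657*r^2 - 4.6059*r - 6.253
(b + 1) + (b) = 2*b + 1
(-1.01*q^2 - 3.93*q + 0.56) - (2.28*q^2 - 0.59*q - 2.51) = -3.29*q^2 - 3.34*q + 3.07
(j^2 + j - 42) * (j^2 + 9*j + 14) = j^4 + 10*j^3 - 19*j^2 - 364*j - 588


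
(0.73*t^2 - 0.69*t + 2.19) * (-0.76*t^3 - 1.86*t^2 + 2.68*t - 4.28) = -0.5548*t^5 - 0.8334*t^4 + 1.5754*t^3 - 9.047*t^2 + 8.8224*t - 9.3732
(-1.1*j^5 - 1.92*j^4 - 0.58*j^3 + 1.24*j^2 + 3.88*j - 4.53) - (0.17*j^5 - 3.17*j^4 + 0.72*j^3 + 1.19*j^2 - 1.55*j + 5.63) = -1.27*j^5 + 1.25*j^4 - 1.3*j^3 + 0.05*j^2 + 5.43*j - 10.16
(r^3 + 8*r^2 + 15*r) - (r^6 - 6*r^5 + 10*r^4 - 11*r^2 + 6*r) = -r^6 + 6*r^5 - 10*r^4 + r^3 + 19*r^2 + 9*r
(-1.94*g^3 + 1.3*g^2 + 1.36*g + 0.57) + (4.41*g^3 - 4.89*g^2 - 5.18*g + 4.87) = 2.47*g^3 - 3.59*g^2 - 3.82*g + 5.44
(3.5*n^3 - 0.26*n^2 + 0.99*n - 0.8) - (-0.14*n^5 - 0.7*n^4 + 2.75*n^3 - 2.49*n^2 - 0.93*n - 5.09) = 0.14*n^5 + 0.7*n^4 + 0.75*n^3 + 2.23*n^2 + 1.92*n + 4.29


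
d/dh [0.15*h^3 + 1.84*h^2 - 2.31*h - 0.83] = 0.45*h^2 + 3.68*h - 2.31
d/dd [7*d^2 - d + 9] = 14*d - 1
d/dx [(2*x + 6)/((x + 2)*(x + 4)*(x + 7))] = 4*(-x^3 - 11*x^2 - 39*x - 47)/(x^6 + 26*x^5 + 269*x^4 + 1412*x^3 + 3956*x^2 + 5600*x + 3136)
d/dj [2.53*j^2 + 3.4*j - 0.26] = 5.06*j + 3.4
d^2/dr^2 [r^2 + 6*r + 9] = 2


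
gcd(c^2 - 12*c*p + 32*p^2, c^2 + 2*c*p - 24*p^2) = -c + 4*p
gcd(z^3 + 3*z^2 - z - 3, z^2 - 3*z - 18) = z + 3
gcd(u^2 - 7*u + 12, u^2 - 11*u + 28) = u - 4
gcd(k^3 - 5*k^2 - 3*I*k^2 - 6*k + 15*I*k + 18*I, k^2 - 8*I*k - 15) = k - 3*I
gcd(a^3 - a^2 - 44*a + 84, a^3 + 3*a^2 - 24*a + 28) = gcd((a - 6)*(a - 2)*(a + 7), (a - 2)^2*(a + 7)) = a^2 + 5*a - 14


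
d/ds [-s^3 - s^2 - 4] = s*(-3*s - 2)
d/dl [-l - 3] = -1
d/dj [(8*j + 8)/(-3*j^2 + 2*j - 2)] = 8*(3*j^2 + 6*j - 4)/(9*j^4 - 12*j^3 + 16*j^2 - 8*j + 4)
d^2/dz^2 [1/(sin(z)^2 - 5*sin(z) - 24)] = (-4*sin(z)^4 + 15*sin(z)^3 - 115*sin(z)^2 + 90*sin(z) + 98)/((sin(z) - 8)^3*(sin(z) + 3)^3)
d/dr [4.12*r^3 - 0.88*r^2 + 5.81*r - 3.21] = 12.36*r^2 - 1.76*r + 5.81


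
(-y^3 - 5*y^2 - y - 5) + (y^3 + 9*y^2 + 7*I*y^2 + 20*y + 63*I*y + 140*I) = 4*y^2 + 7*I*y^2 + 19*y + 63*I*y - 5 + 140*I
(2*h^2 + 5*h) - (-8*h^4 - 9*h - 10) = 8*h^4 + 2*h^2 + 14*h + 10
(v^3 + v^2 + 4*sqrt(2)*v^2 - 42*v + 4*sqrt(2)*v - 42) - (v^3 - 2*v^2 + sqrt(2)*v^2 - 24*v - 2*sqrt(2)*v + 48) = 3*v^2 + 3*sqrt(2)*v^2 - 18*v + 6*sqrt(2)*v - 90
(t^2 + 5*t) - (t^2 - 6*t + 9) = 11*t - 9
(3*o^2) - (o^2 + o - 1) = 2*o^2 - o + 1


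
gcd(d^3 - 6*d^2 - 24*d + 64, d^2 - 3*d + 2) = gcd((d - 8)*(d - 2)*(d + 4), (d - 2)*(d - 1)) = d - 2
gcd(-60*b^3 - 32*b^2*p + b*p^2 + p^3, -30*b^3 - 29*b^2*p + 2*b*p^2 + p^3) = 1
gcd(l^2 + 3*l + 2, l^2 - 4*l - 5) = l + 1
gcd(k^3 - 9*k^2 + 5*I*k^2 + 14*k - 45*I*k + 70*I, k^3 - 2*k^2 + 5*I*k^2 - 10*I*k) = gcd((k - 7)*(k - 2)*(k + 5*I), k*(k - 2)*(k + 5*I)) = k^2 + k*(-2 + 5*I) - 10*I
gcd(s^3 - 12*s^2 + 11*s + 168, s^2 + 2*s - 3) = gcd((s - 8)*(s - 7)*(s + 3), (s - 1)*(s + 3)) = s + 3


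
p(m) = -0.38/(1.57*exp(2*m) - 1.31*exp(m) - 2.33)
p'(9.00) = 0.00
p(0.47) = 0.93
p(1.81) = -0.01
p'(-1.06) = -0.00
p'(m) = -0.38*(-3.14*exp(2*m) + 1.31*exp(m))/(1.57*exp(2*m) - 1.31*exp(m) - 2.33)^2 = (1.1932*exp(m) - 0.4978)*exp(m)/(-1.57*exp(2*m) + 1.31*exp(m) + 2.33)^2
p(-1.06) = 0.15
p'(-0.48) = 0.02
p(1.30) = -0.03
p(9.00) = 0.00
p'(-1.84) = -0.01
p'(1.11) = 0.14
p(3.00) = 0.00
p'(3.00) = 0.00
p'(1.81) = 0.02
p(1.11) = -0.05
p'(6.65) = 0.00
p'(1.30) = 0.07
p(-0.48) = 0.15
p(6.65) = -0.00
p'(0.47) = 13.64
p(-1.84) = 0.15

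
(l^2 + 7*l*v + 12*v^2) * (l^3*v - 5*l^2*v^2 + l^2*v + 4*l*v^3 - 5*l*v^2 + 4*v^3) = l^5*v + 2*l^4*v^2 + l^4*v - 19*l^3*v^3 + 2*l^3*v^2 - 32*l^2*v^4 - 19*l^2*v^3 + 48*l*v^5 - 32*l*v^4 + 48*v^5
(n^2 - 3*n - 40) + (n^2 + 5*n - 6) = 2*n^2 + 2*n - 46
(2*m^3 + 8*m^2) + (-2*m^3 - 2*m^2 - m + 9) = 6*m^2 - m + 9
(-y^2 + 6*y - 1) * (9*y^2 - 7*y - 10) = -9*y^4 + 61*y^3 - 41*y^2 - 53*y + 10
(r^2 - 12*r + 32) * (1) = r^2 - 12*r + 32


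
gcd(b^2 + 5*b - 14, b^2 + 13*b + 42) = b + 7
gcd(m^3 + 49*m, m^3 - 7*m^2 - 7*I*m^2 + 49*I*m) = m^2 - 7*I*m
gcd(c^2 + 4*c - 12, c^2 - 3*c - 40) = 1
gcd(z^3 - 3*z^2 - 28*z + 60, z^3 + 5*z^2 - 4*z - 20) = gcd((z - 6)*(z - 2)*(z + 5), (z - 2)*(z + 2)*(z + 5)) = z^2 + 3*z - 10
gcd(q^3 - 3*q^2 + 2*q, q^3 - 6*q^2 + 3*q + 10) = q - 2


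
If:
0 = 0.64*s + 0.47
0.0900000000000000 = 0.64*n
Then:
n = 0.14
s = -0.73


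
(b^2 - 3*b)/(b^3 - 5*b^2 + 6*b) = 1/(b - 2)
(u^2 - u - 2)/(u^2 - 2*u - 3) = (u - 2)/(u - 3)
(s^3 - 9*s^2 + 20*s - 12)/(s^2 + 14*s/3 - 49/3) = 3*(s^3 - 9*s^2 + 20*s - 12)/(3*s^2 + 14*s - 49)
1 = 1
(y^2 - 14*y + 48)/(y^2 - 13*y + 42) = (y - 8)/(y - 7)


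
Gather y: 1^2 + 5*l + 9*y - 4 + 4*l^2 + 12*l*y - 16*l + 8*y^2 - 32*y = 4*l^2 - 11*l + 8*y^2 + y*(12*l - 23) - 3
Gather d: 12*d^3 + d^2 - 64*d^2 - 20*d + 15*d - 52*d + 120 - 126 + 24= 12*d^3 - 63*d^2 - 57*d + 18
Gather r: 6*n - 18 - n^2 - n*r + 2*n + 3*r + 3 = -n^2 + 8*n + r*(3 - n) - 15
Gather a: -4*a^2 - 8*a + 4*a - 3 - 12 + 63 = -4*a^2 - 4*a + 48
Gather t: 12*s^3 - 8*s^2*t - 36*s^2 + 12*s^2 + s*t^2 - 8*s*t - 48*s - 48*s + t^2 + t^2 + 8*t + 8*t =12*s^3 - 24*s^2 - 96*s + t^2*(s + 2) + t*(-8*s^2 - 8*s + 16)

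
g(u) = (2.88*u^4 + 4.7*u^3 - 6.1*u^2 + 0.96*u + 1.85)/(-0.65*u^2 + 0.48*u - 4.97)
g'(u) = (1.3*u - 0.48)*(2.88*u^4 + 4.7*u^3 - 6.1*u^2 + 0.96*u + 1.85)/(-0.65*u^2 + 0.48*u - 4.97)^2 + (11.52*u^3 + 14.1*u^2 - 12.2*u + 0.96)/(-0.65*u^2 + 0.48*u - 4.97)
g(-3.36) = -8.52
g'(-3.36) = 13.98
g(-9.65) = -287.68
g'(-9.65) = 73.77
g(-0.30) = -0.18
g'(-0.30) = -1.11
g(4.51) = -93.89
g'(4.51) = -48.92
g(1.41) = -2.80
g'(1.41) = -7.21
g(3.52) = -50.89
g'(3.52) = -37.65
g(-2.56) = -0.41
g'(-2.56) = 6.42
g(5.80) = -165.41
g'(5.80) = -61.72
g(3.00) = -33.05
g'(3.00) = -30.84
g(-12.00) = -486.05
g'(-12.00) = 95.02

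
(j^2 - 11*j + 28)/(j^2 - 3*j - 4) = (j - 7)/(j + 1)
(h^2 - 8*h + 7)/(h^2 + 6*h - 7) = (h - 7)/(h + 7)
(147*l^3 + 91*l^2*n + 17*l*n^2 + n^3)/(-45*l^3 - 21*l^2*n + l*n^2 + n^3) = (-49*l^2 - 14*l*n - n^2)/(15*l^2 + 2*l*n - n^2)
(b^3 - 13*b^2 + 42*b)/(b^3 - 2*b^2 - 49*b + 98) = b*(b - 6)/(b^2 + 5*b - 14)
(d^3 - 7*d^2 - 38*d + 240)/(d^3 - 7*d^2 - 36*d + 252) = (d^2 - 13*d + 40)/(d^2 - 13*d + 42)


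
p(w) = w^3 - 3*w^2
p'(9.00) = 189.00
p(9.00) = 486.00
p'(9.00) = 189.00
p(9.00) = 486.00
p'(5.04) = 45.96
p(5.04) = 51.82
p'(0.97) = -3.00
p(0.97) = -1.91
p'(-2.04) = 24.72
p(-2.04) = -20.97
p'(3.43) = 14.71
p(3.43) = 5.06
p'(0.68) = -2.69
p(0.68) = -1.07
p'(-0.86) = 7.38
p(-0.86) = -2.85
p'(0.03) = -0.18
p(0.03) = -0.00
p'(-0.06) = 0.37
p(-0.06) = -0.01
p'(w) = 3*w^2 - 6*w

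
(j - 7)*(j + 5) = j^2 - 2*j - 35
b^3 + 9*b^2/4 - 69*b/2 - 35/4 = (b - 5)*(b + 1/4)*(b + 7)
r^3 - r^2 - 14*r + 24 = (r - 3)*(r - 2)*(r + 4)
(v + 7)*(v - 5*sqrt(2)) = v^2 - 5*sqrt(2)*v + 7*v - 35*sqrt(2)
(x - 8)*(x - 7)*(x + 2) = x^3 - 13*x^2 + 26*x + 112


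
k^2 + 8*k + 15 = (k + 3)*(k + 5)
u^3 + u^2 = u^2*(u + 1)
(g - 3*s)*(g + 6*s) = g^2 + 3*g*s - 18*s^2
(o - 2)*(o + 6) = o^2 + 4*o - 12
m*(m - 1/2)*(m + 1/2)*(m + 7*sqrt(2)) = m^4 + 7*sqrt(2)*m^3 - m^2/4 - 7*sqrt(2)*m/4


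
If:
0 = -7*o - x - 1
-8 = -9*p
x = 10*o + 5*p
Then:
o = -49/153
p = 8/9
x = 190/153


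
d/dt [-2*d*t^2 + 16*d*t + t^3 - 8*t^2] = -4*d*t + 16*d + 3*t^2 - 16*t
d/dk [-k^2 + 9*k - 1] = 9 - 2*k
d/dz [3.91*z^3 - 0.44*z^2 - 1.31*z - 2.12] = 11.73*z^2 - 0.88*z - 1.31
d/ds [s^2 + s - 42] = 2*s + 1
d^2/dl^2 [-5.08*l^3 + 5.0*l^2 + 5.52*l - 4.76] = 10.0 - 30.48*l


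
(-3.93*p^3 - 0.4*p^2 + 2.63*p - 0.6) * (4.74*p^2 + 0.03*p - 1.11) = -18.6282*p^5 - 2.0139*p^4 + 16.8165*p^3 - 2.3211*p^2 - 2.9373*p + 0.666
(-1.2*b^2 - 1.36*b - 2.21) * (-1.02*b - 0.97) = 1.224*b^3 + 2.5512*b^2 + 3.5734*b + 2.1437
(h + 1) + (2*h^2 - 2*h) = 2*h^2 - h + 1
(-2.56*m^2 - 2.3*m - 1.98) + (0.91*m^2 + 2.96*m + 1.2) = -1.65*m^2 + 0.66*m - 0.78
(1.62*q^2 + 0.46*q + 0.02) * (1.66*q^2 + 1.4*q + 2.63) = 2.6892*q^4 + 3.0316*q^3 + 4.9378*q^2 + 1.2378*q + 0.0526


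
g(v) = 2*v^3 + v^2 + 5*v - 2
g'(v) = 6*v^2 + 2*v + 5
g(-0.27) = -3.32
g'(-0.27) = 4.90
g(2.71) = 58.70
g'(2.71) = 54.48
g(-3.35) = -82.72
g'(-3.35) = 65.64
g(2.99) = 75.35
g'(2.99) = 64.62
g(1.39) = 12.25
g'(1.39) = 19.37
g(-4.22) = -155.59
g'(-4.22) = 103.41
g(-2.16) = -28.29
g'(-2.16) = 28.67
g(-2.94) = -58.88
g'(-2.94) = 50.98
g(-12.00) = -3374.00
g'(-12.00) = 845.00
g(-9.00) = -1424.00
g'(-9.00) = 473.00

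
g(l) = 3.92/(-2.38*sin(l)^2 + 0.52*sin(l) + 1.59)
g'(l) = 3.92*(4.76*sin(l)*cos(l) - 0.52*cos(l))/(-2.38*sin(l)^2 + 0.52*sin(l) + 1.59)^2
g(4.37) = -3.88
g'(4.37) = 6.44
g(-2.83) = 3.25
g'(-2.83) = 5.07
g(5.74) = 5.72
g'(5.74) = -21.29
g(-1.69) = -3.08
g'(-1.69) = 1.51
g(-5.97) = 2.57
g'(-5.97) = 1.52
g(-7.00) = 17.73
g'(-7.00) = -220.52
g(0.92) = 7.88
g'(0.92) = 31.38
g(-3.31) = 2.43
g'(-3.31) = -0.41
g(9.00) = 2.80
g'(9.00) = -2.63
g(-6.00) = 2.53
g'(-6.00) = 1.27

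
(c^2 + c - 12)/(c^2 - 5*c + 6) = (c + 4)/(c - 2)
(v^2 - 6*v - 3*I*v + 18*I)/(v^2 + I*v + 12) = (v - 6)/(v + 4*I)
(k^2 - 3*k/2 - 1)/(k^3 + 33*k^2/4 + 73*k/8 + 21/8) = 4*(k - 2)/(4*k^2 + 31*k + 21)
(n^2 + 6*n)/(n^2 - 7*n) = (n + 6)/(n - 7)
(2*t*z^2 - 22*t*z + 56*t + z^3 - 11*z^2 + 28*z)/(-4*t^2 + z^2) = (z^2 - 11*z + 28)/(-2*t + z)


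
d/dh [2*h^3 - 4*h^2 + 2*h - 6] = 6*h^2 - 8*h + 2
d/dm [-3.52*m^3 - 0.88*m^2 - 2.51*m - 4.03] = -10.56*m^2 - 1.76*m - 2.51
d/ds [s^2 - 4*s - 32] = 2*s - 4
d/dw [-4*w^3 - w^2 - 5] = 2*w*(-6*w - 1)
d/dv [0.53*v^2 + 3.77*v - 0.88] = 1.06*v + 3.77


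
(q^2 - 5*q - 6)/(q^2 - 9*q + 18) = (q + 1)/(q - 3)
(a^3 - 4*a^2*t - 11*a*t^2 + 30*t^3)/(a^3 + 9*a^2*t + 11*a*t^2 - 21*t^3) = (-a^2 + 7*a*t - 10*t^2)/(-a^2 - 6*a*t + 7*t^2)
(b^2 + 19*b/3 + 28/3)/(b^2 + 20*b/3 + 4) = (3*b^2 + 19*b + 28)/(3*b^2 + 20*b + 12)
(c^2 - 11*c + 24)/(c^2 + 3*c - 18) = (c - 8)/(c + 6)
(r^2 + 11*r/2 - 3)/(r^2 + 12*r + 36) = (r - 1/2)/(r + 6)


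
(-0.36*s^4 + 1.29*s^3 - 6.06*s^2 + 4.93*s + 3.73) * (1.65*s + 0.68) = -0.594*s^5 + 1.8837*s^4 - 9.1218*s^3 + 4.0137*s^2 + 9.5069*s + 2.5364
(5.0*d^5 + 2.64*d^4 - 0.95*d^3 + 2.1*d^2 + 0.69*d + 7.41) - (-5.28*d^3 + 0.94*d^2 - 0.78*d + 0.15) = 5.0*d^5 + 2.64*d^4 + 4.33*d^3 + 1.16*d^2 + 1.47*d + 7.26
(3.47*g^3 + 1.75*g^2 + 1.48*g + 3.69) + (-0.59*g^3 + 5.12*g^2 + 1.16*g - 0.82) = 2.88*g^3 + 6.87*g^2 + 2.64*g + 2.87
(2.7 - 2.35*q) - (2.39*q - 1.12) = 3.82 - 4.74*q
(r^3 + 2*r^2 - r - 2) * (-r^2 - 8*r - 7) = -r^5 - 10*r^4 - 22*r^3 - 4*r^2 + 23*r + 14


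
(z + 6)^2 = z^2 + 12*z + 36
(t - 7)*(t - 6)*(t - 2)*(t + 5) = t^4 - 10*t^3 - 7*t^2 + 256*t - 420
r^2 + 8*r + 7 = (r + 1)*(r + 7)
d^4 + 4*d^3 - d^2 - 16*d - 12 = (d - 2)*(d + 1)*(d + 2)*(d + 3)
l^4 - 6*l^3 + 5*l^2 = l^2*(l - 5)*(l - 1)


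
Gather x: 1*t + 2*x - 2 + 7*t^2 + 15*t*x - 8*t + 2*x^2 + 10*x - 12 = 7*t^2 - 7*t + 2*x^2 + x*(15*t + 12) - 14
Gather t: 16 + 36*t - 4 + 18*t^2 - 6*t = 18*t^2 + 30*t + 12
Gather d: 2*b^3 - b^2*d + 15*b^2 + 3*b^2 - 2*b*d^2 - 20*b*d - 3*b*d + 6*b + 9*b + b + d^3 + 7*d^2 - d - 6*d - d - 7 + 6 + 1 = 2*b^3 + 18*b^2 + 16*b + d^3 + d^2*(7 - 2*b) + d*(-b^2 - 23*b - 8)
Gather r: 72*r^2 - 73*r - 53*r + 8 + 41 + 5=72*r^2 - 126*r + 54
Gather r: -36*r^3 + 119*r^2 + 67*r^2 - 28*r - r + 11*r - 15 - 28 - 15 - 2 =-36*r^3 + 186*r^2 - 18*r - 60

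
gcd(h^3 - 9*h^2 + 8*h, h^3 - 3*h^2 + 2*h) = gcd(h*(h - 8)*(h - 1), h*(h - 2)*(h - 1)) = h^2 - h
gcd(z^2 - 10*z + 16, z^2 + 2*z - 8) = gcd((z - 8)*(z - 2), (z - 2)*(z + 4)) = z - 2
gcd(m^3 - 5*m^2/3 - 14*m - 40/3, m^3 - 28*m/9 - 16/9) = m + 4/3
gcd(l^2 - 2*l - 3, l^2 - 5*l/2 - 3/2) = l - 3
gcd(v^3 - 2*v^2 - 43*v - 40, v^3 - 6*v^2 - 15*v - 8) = v^2 - 7*v - 8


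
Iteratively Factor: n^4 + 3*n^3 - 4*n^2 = (n)*(n^3 + 3*n^2 - 4*n) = n*(n + 4)*(n^2 - n) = n*(n - 1)*(n + 4)*(n)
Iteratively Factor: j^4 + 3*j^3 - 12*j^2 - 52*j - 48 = (j + 3)*(j^3 - 12*j - 16) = (j + 2)*(j + 3)*(j^2 - 2*j - 8) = (j + 2)^2*(j + 3)*(j - 4)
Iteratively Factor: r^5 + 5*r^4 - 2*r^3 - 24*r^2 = (r)*(r^4 + 5*r^3 - 2*r^2 - 24*r) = r^2*(r^3 + 5*r^2 - 2*r - 24) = r^2*(r + 4)*(r^2 + r - 6) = r^2*(r - 2)*(r + 4)*(r + 3)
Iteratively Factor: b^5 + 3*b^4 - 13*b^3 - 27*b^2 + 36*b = (b - 3)*(b^4 + 6*b^3 + 5*b^2 - 12*b) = (b - 3)*(b + 3)*(b^3 + 3*b^2 - 4*b) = b*(b - 3)*(b + 3)*(b^2 + 3*b - 4) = b*(b - 3)*(b + 3)*(b + 4)*(b - 1)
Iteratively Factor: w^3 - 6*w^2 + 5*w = (w)*(w^2 - 6*w + 5) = w*(w - 5)*(w - 1)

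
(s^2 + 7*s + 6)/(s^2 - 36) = (s + 1)/(s - 6)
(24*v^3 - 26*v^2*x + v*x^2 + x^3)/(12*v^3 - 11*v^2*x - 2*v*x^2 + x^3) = (6*v + x)/(3*v + x)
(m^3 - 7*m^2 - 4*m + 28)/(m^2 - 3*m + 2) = (m^2 - 5*m - 14)/(m - 1)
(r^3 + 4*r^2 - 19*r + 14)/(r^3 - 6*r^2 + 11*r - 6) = (r + 7)/(r - 3)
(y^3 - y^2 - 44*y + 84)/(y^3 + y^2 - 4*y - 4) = (y^2 + y - 42)/(y^2 + 3*y + 2)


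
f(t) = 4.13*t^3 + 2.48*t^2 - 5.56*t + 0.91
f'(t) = 12.39*t^2 + 4.96*t - 5.56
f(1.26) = 6.10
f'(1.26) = 20.36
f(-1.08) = 4.60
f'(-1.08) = 3.53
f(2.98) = 115.66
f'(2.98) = 119.25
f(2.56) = 72.22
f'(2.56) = 88.34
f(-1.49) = 1.04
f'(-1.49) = 14.56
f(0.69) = -0.39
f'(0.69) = 3.76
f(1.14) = 3.91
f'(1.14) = 16.20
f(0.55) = -0.71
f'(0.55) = 0.92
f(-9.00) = -2758.94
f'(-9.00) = 953.39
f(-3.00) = -71.60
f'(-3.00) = 91.07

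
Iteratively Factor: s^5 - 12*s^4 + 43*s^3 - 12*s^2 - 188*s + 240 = (s - 5)*(s^4 - 7*s^3 + 8*s^2 + 28*s - 48) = (s - 5)*(s - 4)*(s^3 - 3*s^2 - 4*s + 12) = (s - 5)*(s - 4)*(s + 2)*(s^2 - 5*s + 6) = (s - 5)*(s - 4)*(s - 2)*(s + 2)*(s - 3)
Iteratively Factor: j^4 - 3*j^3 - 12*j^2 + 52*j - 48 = (j - 3)*(j^3 - 12*j + 16) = (j - 3)*(j + 4)*(j^2 - 4*j + 4) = (j - 3)*(j - 2)*(j + 4)*(j - 2)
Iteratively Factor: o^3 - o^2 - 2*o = (o)*(o^2 - o - 2) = o*(o - 2)*(o + 1)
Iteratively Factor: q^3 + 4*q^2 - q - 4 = (q + 1)*(q^2 + 3*q - 4) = (q + 1)*(q + 4)*(q - 1)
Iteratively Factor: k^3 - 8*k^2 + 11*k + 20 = (k - 4)*(k^2 - 4*k - 5) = (k - 4)*(k + 1)*(k - 5)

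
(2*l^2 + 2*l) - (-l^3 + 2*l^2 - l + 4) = l^3 + 3*l - 4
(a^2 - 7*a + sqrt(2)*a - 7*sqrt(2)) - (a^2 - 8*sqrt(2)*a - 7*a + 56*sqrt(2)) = 9*sqrt(2)*a - 63*sqrt(2)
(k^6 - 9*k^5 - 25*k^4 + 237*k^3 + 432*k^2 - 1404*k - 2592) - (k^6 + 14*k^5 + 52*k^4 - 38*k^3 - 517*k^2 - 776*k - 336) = -23*k^5 - 77*k^4 + 275*k^3 + 949*k^2 - 628*k - 2256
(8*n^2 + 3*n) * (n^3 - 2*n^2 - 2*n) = 8*n^5 - 13*n^4 - 22*n^3 - 6*n^2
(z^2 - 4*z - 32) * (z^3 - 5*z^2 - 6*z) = z^5 - 9*z^4 - 18*z^3 + 184*z^2 + 192*z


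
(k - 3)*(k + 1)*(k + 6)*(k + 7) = k^4 + 11*k^3 + 13*k^2 - 123*k - 126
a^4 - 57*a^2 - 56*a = a*(a - 8)*(a + 1)*(a + 7)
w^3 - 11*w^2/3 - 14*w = w*(w - 6)*(w + 7/3)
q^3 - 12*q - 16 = (q - 4)*(q + 2)^2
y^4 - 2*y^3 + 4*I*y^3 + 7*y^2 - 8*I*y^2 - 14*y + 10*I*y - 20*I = (y - 2)*(y - 2*I)*(y + I)*(y + 5*I)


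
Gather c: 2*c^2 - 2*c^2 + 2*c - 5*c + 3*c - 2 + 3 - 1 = 0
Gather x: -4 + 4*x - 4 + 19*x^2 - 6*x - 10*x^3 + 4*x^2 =-10*x^3 + 23*x^2 - 2*x - 8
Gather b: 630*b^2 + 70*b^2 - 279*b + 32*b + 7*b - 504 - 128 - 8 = 700*b^2 - 240*b - 640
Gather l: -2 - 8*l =-8*l - 2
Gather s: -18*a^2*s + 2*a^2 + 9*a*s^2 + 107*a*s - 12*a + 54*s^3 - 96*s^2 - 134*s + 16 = 2*a^2 - 12*a + 54*s^3 + s^2*(9*a - 96) + s*(-18*a^2 + 107*a - 134) + 16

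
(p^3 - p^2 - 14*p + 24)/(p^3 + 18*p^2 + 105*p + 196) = (p^2 - 5*p + 6)/(p^2 + 14*p + 49)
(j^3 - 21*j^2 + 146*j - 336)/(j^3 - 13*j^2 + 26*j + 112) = (j - 6)/(j + 2)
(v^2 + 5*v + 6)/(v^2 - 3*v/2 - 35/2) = 2*(v^2 + 5*v + 6)/(2*v^2 - 3*v - 35)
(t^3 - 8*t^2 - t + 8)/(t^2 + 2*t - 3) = (t^2 - 7*t - 8)/(t + 3)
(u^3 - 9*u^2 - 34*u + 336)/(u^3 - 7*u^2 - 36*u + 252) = (u - 8)/(u - 6)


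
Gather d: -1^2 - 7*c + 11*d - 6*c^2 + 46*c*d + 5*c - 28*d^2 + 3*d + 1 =-6*c^2 - 2*c - 28*d^2 + d*(46*c + 14)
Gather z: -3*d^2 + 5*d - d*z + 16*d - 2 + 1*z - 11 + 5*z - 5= -3*d^2 + 21*d + z*(6 - d) - 18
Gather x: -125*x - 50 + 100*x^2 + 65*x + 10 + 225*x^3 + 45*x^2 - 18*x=225*x^3 + 145*x^2 - 78*x - 40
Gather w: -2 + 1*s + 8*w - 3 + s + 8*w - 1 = 2*s + 16*w - 6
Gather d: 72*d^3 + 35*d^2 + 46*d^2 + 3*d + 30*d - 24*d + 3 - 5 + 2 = 72*d^3 + 81*d^2 + 9*d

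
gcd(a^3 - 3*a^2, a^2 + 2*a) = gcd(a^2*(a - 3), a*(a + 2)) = a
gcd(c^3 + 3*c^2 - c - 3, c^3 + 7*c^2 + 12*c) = c + 3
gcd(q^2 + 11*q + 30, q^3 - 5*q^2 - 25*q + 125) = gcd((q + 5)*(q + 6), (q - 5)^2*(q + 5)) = q + 5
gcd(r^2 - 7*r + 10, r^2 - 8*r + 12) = r - 2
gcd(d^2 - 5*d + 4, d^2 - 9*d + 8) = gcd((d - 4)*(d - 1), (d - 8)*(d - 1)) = d - 1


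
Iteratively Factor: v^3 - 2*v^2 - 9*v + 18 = (v + 3)*(v^2 - 5*v + 6) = (v - 3)*(v + 3)*(v - 2)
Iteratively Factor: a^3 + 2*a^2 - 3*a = (a + 3)*(a^2 - a) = (a - 1)*(a + 3)*(a)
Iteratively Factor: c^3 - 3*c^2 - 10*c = (c - 5)*(c^2 + 2*c) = (c - 5)*(c + 2)*(c)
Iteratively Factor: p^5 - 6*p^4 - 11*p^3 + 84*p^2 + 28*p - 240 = (p + 3)*(p^4 - 9*p^3 + 16*p^2 + 36*p - 80) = (p - 5)*(p + 3)*(p^3 - 4*p^2 - 4*p + 16) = (p - 5)*(p + 2)*(p + 3)*(p^2 - 6*p + 8) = (p - 5)*(p - 4)*(p + 2)*(p + 3)*(p - 2)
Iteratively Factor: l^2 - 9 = (l + 3)*(l - 3)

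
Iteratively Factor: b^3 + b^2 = (b + 1)*(b^2) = b*(b + 1)*(b)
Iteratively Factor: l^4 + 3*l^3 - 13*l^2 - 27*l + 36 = (l - 1)*(l^3 + 4*l^2 - 9*l - 36) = (l - 1)*(l + 3)*(l^2 + l - 12) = (l - 3)*(l - 1)*(l + 3)*(l + 4)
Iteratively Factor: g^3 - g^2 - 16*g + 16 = (g - 4)*(g^2 + 3*g - 4) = (g - 4)*(g + 4)*(g - 1)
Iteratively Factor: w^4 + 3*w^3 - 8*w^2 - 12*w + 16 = (w + 4)*(w^3 - w^2 - 4*w + 4) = (w - 1)*(w + 4)*(w^2 - 4) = (w - 2)*(w - 1)*(w + 4)*(w + 2)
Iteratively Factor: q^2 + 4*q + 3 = (q + 1)*(q + 3)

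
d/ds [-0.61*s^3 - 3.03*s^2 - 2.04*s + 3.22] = -1.83*s^2 - 6.06*s - 2.04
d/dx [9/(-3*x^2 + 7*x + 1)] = 9*(6*x - 7)/(-3*x^2 + 7*x + 1)^2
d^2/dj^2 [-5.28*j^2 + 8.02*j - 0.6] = -10.5600000000000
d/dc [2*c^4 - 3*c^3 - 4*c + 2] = 8*c^3 - 9*c^2 - 4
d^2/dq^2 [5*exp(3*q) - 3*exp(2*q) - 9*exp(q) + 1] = (45*exp(2*q) - 12*exp(q) - 9)*exp(q)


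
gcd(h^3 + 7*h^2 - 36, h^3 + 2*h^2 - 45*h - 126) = h^2 + 9*h + 18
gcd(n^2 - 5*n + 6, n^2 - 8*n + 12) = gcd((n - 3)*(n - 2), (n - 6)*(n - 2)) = n - 2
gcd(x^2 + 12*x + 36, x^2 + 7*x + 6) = x + 6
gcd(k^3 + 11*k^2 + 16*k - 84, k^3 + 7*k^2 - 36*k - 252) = k^2 + 13*k + 42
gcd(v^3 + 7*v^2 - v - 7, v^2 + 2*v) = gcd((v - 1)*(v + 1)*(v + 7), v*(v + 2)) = 1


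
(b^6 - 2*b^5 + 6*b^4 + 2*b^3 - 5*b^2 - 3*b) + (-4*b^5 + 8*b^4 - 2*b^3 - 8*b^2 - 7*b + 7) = b^6 - 6*b^5 + 14*b^4 - 13*b^2 - 10*b + 7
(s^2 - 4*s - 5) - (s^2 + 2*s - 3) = -6*s - 2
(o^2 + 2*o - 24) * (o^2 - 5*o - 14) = o^4 - 3*o^3 - 48*o^2 + 92*o + 336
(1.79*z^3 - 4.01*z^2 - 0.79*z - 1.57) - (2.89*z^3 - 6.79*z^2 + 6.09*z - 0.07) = -1.1*z^3 + 2.78*z^2 - 6.88*z - 1.5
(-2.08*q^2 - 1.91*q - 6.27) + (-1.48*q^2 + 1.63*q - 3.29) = -3.56*q^2 - 0.28*q - 9.56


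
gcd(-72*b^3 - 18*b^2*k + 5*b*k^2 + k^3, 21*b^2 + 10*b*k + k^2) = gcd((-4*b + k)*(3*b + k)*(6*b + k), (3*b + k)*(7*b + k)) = 3*b + k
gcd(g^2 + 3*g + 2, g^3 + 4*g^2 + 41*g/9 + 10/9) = g + 2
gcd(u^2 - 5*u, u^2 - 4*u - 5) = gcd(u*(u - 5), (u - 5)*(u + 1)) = u - 5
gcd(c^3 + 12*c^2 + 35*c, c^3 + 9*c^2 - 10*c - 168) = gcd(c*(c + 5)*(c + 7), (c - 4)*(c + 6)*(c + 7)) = c + 7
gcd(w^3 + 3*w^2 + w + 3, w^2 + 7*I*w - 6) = w + I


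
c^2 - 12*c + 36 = (c - 6)^2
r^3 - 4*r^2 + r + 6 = (r - 3)*(r - 2)*(r + 1)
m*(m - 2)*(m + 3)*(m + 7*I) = m^4 + m^3 + 7*I*m^3 - 6*m^2 + 7*I*m^2 - 42*I*m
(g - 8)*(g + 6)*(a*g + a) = a*g^3 - a*g^2 - 50*a*g - 48*a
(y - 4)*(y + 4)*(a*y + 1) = a*y^3 - 16*a*y + y^2 - 16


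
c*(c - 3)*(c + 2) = c^3 - c^2 - 6*c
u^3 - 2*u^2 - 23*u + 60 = (u - 4)*(u - 3)*(u + 5)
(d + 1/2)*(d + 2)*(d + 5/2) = d^3 + 5*d^2 + 29*d/4 + 5/2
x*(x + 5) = x^2 + 5*x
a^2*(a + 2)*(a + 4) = a^4 + 6*a^3 + 8*a^2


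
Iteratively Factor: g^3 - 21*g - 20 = (g + 1)*(g^2 - g - 20) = (g - 5)*(g + 1)*(g + 4)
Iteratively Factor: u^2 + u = (u)*(u + 1)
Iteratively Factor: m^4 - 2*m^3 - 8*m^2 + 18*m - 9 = (m - 3)*(m^3 + m^2 - 5*m + 3) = (m - 3)*(m - 1)*(m^2 + 2*m - 3) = (m - 3)*(m - 1)^2*(m + 3)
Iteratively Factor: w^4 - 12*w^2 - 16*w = (w + 2)*(w^3 - 2*w^2 - 8*w) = (w - 4)*(w + 2)*(w^2 + 2*w) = (w - 4)*(w + 2)^2*(w)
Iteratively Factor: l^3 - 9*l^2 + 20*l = (l - 4)*(l^2 - 5*l) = (l - 5)*(l - 4)*(l)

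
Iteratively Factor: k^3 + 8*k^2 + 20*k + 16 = (k + 2)*(k^2 + 6*k + 8) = (k + 2)*(k + 4)*(k + 2)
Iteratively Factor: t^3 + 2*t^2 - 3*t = (t - 1)*(t^2 + 3*t) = t*(t - 1)*(t + 3)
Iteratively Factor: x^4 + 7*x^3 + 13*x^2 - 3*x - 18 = (x + 3)*(x^3 + 4*x^2 + x - 6) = (x + 2)*(x + 3)*(x^2 + 2*x - 3) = (x + 2)*(x + 3)^2*(x - 1)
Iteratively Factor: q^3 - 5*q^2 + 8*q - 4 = (q - 2)*(q^2 - 3*q + 2) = (q - 2)*(q - 1)*(q - 2)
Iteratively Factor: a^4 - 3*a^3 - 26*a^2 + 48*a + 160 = (a + 2)*(a^3 - 5*a^2 - 16*a + 80) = (a - 5)*(a + 2)*(a^2 - 16) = (a - 5)*(a + 2)*(a + 4)*(a - 4)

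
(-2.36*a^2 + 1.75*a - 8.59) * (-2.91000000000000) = 6.8676*a^2 - 5.0925*a + 24.9969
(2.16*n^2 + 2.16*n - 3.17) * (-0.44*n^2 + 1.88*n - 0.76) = -0.9504*n^4 + 3.1104*n^3 + 3.814*n^2 - 7.6012*n + 2.4092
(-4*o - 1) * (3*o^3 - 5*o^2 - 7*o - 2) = -12*o^4 + 17*o^3 + 33*o^2 + 15*o + 2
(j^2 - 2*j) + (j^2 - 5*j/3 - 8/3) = 2*j^2 - 11*j/3 - 8/3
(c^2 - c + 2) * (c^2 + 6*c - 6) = c^4 + 5*c^3 - 10*c^2 + 18*c - 12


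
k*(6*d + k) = 6*d*k + k^2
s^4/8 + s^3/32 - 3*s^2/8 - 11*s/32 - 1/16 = (s/4 + 1/4)*(s/2 + 1/2)*(s - 2)*(s + 1/4)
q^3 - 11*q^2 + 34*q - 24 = (q - 6)*(q - 4)*(q - 1)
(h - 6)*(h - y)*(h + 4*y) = h^3 + 3*h^2*y - 6*h^2 - 4*h*y^2 - 18*h*y + 24*y^2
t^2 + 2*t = t*(t + 2)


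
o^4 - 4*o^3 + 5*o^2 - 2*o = o*(o - 2)*(o - 1)^2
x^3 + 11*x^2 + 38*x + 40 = (x + 2)*(x + 4)*(x + 5)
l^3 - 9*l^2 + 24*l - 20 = (l - 5)*(l - 2)^2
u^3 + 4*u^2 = u^2*(u + 4)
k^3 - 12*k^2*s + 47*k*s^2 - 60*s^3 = (k - 5*s)*(k - 4*s)*(k - 3*s)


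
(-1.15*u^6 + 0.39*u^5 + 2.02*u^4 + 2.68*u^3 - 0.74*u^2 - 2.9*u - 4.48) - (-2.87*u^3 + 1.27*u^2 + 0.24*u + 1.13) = -1.15*u^6 + 0.39*u^5 + 2.02*u^4 + 5.55*u^3 - 2.01*u^2 - 3.14*u - 5.61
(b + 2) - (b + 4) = -2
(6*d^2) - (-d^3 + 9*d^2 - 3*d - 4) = d^3 - 3*d^2 + 3*d + 4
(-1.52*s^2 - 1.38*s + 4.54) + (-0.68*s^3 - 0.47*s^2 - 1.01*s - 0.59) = -0.68*s^3 - 1.99*s^2 - 2.39*s + 3.95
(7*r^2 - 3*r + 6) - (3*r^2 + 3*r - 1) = 4*r^2 - 6*r + 7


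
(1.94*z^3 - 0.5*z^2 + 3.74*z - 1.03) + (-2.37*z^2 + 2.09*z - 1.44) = 1.94*z^3 - 2.87*z^2 + 5.83*z - 2.47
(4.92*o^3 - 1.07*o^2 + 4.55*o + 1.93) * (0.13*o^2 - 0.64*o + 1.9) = 0.6396*o^5 - 3.2879*o^4 + 10.6243*o^3 - 4.6941*o^2 + 7.4098*o + 3.667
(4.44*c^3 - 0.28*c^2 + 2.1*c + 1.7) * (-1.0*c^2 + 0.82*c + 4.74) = -4.44*c^5 + 3.9208*c^4 + 18.716*c^3 - 1.3052*c^2 + 11.348*c + 8.058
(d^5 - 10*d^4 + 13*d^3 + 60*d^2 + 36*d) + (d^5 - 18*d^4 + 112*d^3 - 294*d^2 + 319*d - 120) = 2*d^5 - 28*d^4 + 125*d^3 - 234*d^2 + 355*d - 120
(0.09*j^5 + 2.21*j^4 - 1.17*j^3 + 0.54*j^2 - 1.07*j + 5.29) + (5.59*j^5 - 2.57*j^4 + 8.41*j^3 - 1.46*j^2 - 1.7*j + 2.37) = 5.68*j^5 - 0.36*j^4 + 7.24*j^3 - 0.92*j^2 - 2.77*j + 7.66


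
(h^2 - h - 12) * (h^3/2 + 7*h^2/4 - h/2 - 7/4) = h^5/2 + 5*h^4/4 - 33*h^3/4 - 89*h^2/4 + 31*h/4 + 21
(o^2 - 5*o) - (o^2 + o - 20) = 20 - 6*o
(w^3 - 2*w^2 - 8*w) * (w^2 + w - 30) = w^5 - w^4 - 40*w^3 + 52*w^2 + 240*w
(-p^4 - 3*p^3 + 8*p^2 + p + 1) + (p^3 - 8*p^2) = -p^4 - 2*p^3 + p + 1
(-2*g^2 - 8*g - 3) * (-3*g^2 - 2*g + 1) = 6*g^4 + 28*g^3 + 23*g^2 - 2*g - 3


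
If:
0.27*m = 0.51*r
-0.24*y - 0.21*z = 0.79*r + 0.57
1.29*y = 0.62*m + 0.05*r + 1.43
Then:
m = -0.389965705576019*z - 1.55252127524451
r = -0.206452432363775*z - 0.821923028070621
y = 0.330496634065794 - 0.195427410135908*z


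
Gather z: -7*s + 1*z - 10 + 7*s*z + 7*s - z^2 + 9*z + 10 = -z^2 + z*(7*s + 10)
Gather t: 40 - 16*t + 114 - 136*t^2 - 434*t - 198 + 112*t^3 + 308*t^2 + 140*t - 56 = 112*t^3 + 172*t^2 - 310*t - 100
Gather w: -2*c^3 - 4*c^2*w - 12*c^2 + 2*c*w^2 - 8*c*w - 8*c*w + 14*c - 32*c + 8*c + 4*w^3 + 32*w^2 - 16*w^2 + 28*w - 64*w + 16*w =-2*c^3 - 12*c^2 - 10*c + 4*w^3 + w^2*(2*c + 16) + w*(-4*c^2 - 16*c - 20)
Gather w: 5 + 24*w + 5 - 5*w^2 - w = -5*w^2 + 23*w + 10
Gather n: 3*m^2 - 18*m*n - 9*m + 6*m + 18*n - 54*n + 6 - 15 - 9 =3*m^2 - 3*m + n*(-18*m - 36) - 18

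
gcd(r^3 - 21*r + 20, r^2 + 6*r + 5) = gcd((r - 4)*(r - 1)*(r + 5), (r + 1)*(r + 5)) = r + 5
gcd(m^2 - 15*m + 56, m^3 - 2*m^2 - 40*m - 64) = m - 8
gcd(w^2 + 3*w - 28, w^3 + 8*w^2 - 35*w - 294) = w + 7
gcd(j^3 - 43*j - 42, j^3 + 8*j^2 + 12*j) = j + 6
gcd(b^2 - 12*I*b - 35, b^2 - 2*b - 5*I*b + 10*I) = b - 5*I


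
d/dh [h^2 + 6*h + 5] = 2*h + 6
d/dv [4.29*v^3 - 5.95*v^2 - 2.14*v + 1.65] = 12.87*v^2 - 11.9*v - 2.14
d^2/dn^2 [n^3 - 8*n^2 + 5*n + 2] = 6*n - 16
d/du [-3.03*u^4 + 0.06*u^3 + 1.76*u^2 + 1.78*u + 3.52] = -12.12*u^3 + 0.18*u^2 + 3.52*u + 1.78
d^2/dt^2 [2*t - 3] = 0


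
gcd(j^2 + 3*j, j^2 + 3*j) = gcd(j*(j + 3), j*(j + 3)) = j^2 + 3*j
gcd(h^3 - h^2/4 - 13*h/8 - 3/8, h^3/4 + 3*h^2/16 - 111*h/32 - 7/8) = h + 1/4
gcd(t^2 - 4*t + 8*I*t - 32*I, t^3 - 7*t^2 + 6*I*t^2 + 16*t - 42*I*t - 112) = t + 8*I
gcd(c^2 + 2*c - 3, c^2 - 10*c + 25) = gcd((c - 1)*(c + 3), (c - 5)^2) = 1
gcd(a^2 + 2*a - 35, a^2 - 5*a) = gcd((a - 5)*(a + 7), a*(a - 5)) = a - 5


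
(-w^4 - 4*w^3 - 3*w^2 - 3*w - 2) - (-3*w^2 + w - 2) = -w^4 - 4*w^3 - 4*w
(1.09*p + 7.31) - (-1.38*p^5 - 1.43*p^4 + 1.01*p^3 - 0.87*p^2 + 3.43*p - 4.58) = 1.38*p^5 + 1.43*p^4 - 1.01*p^3 + 0.87*p^2 - 2.34*p + 11.89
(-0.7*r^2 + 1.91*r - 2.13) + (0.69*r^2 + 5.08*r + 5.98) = -0.01*r^2 + 6.99*r + 3.85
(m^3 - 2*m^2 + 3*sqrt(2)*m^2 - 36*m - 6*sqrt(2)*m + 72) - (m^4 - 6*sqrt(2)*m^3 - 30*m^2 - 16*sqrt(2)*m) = -m^4 + m^3 + 6*sqrt(2)*m^3 + 3*sqrt(2)*m^2 + 28*m^2 - 36*m + 10*sqrt(2)*m + 72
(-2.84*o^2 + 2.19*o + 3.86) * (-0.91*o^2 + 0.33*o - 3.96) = 2.5844*o^4 - 2.9301*o^3 + 8.4565*o^2 - 7.3986*o - 15.2856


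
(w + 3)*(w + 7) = w^2 + 10*w + 21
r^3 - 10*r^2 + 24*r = r*(r - 6)*(r - 4)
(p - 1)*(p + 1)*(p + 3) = p^3 + 3*p^2 - p - 3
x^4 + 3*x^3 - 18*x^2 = x^2*(x - 3)*(x + 6)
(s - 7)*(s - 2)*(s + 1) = s^3 - 8*s^2 + 5*s + 14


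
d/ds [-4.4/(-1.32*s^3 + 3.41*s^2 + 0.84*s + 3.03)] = (-17.424*s^2 + 30.008*s + 3.696)/(-1.32*s^3 + 3.41*s^2 + 0.84*s + 3.03)^2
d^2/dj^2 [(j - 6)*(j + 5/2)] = 2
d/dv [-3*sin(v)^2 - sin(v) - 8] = -(6*sin(v) + 1)*cos(v)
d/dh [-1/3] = 0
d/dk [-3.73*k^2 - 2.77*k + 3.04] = -7.46*k - 2.77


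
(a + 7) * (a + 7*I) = a^2 + 7*a + 7*I*a + 49*I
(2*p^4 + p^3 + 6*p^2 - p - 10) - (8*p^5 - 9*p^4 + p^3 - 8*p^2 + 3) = -8*p^5 + 11*p^4 + 14*p^2 - p - 13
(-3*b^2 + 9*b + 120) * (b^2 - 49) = -3*b^4 + 9*b^3 + 267*b^2 - 441*b - 5880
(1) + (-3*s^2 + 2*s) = -3*s^2 + 2*s + 1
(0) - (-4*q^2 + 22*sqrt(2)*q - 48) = 4*q^2 - 22*sqrt(2)*q + 48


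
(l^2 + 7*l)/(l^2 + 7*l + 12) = l*(l + 7)/(l^2 + 7*l + 12)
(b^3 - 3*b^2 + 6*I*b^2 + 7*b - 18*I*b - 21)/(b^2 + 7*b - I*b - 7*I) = (b^2 + b*(-3 + 7*I) - 21*I)/(b + 7)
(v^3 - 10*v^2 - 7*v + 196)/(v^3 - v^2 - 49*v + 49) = (v^2 - 3*v - 28)/(v^2 + 6*v - 7)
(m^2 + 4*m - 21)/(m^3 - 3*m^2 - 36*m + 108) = (m + 7)/(m^2 - 36)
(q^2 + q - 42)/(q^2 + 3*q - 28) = (q - 6)/(q - 4)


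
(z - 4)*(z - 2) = z^2 - 6*z + 8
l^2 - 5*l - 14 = (l - 7)*(l + 2)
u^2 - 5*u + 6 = (u - 3)*(u - 2)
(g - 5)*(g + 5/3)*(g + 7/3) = g^3 - g^2 - 145*g/9 - 175/9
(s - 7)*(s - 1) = s^2 - 8*s + 7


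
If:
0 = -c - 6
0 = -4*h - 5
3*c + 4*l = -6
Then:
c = -6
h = -5/4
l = 3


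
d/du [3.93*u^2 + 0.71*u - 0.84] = 7.86*u + 0.71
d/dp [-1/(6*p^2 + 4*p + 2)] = (3*p + 1)/(3*p^2 + 2*p + 1)^2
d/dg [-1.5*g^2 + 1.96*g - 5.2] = 1.96 - 3.0*g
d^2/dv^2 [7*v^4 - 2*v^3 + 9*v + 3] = 12*v*(7*v - 1)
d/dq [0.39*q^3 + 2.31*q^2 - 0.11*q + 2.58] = 1.17*q^2 + 4.62*q - 0.11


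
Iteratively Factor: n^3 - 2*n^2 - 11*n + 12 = (n - 4)*(n^2 + 2*n - 3) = (n - 4)*(n - 1)*(n + 3)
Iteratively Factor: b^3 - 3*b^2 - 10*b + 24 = (b - 2)*(b^2 - b - 12) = (b - 4)*(b - 2)*(b + 3)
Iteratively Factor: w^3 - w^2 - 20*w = (w + 4)*(w^2 - 5*w) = (w - 5)*(w + 4)*(w)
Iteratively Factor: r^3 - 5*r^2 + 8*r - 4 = (r - 2)*(r^2 - 3*r + 2) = (r - 2)*(r - 1)*(r - 2)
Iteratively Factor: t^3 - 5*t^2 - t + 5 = (t - 1)*(t^2 - 4*t - 5) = (t - 1)*(t + 1)*(t - 5)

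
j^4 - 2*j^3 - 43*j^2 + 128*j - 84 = (j - 6)*(j - 2)*(j - 1)*(j + 7)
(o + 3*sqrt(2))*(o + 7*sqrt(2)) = o^2 + 10*sqrt(2)*o + 42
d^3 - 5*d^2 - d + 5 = (d - 5)*(d - 1)*(d + 1)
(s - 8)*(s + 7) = s^2 - s - 56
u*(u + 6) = u^2 + 6*u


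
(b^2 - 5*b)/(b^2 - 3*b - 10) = b/(b + 2)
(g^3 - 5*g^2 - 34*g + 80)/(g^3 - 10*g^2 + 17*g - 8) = (g^2 + 3*g - 10)/(g^2 - 2*g + 1)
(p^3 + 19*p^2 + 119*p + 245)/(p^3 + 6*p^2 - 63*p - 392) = (p + 5)/(p - 8)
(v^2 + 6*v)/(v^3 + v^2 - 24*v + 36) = v/(v^2 - 5*v + 6)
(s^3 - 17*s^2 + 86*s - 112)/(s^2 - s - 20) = (-s^3 + 17*s^2 - 86*s + 112)/(-s^2 + s + 20)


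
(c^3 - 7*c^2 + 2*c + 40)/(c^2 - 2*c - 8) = c - 5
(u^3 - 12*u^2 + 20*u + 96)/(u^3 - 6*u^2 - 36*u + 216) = (u^2 - 6*u - 16)/(u^2 - 36)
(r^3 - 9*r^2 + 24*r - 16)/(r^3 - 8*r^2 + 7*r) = (r^2 - 8*r + 16)/(r*(r - 7))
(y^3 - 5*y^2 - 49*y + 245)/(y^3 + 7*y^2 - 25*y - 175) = (y - 7)/(y + 5)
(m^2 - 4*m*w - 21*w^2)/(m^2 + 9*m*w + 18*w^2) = (m - 7*w)/(m + 6*w)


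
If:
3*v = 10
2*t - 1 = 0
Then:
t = 1/2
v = 10/3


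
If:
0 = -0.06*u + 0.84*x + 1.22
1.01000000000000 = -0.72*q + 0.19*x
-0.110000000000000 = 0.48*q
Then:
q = -0.23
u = 82.60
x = 4.45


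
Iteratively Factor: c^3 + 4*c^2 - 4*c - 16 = (c + 2)*(c^2 + 2*c - 8) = (c + 2)*(c + 4)*(c - 2)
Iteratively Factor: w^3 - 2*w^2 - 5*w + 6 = (w + 2)*(w^2 - 4*w + 3) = (w - 1)*(w + 2)*(w - 3)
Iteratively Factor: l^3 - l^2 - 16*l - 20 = (l + 2)*(l^2 - 3*l - 10) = (l + 2)^2*(l - 5)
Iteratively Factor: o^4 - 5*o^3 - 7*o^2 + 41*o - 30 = (o - 2)*(o^3 - 3*o^2 - 13*o + 15) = (o - 2)*(o + 3)*(o^2 - 6*o + 5) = (o - 5)*(o - 2)*(o + 3)*(o - 1)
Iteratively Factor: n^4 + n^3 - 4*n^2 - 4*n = (n)*(n^3 + n^2 - 4*n - 4) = n*(n + 1)*(n^2 - 4) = n*(n - 2)*(n + 1)*(n + 2)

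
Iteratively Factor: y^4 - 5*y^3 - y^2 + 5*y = (y - 5)*(y^3 - y) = (y - 5)*(y - 1)*(y^2 + y) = (y - 5)*(y - 1)*(y + 1)*(y)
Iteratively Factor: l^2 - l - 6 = (l + 2)*(l - 3)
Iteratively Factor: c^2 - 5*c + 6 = (c - 2)*(c - 3)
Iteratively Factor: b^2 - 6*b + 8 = (b - 4)*(b - 2)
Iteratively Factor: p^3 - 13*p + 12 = (p - 1)*(p^2 + p - 12) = (p - 1)*(p + 4)*(p - 3)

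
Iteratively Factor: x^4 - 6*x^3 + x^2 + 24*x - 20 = (x - 2)*(x^3 - 4*x^2 - 7*x + 10) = (x - 2)*(x - 1)*(x^2 - 3*x - 10) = (x - 5)*(x - 2)*(x - 1)*(x + 2)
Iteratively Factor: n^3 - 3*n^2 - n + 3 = (n - 1)*(n^2 - 2*n - 3) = (n - 1)*(n + 1)*(n - 3)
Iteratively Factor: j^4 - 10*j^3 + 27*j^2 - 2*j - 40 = (j - 2)*(j^3 - 8*j^2 + 11*j + 20) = (j - 2)*(j + 1)*(j^2 - 9*j + 20) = (j - 5)*(j - 2)*(j + 1)*(j - 4)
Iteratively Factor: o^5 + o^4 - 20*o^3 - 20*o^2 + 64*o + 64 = (o - 2)*(o^4 + 3*o^3 - 14*o^2 - 48*o - 32) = (o - 4)*(o - 2)*(o^3 + 7*o^2 + 14*o + 8) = (o - 4)*(o - 2)*(o + 2)*(o^2 + 5*o + 4) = (o - 4)*(o - 2)*(o + 2)*(o + 4)*(o + 1)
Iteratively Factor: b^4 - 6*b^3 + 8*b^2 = (b - 2)*(b^3 - 4*b^2) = b*(b - 2)*(b^2 - 4*b) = b*(b - 4)*(b - 2)*(b)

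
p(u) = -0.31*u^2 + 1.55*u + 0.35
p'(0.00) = 1.55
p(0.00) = 0.35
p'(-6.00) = 5.27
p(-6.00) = -20.11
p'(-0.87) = 2.09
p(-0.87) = -1.23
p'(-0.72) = 2.00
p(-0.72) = -0.93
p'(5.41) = -1.80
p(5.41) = -0.34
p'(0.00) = 1.55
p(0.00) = 0.35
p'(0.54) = 1.22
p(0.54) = 1.10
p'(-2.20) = 2.91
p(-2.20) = -4.56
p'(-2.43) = 3.06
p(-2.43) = -5.25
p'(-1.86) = 2.70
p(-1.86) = -3.61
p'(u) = 1.55 - 0.62*u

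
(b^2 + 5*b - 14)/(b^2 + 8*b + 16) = (b^2 + 5*b - 14)/(b^2 + 8*b + 16)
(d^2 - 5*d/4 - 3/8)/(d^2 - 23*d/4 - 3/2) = (d - 3/2)/(d - 6)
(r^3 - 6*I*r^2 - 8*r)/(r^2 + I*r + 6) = r*(r - 4*I)/(r + 3*I)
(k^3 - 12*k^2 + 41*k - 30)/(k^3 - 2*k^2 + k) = (k^2 - 11*k + 30)/(k*(k - 1))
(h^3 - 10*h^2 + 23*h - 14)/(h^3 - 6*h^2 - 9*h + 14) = (h - 2)/(h + 2)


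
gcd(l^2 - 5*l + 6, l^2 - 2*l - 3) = l - 3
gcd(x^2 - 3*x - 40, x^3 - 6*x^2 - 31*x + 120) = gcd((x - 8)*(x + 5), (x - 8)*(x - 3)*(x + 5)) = x^2 - 3*x - 40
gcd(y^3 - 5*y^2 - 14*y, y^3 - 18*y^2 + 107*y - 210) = y - 7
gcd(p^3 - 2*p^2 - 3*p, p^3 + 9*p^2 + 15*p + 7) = p + 1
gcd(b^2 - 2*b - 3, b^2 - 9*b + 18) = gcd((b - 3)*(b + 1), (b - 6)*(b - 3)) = b - 3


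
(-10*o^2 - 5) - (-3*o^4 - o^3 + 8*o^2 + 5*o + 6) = 3*o^4 + o^3 - 18*o^2 - 5*o - 11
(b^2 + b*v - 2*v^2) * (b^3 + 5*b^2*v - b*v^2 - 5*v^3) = b^5 + 6*b^4*v + 2*b^3*v^2 - 16*b^2*v^3 - 3*b*v^4 + 10*v^5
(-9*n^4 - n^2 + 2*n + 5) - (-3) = -9*n^4 - n^2 + 2*n + 8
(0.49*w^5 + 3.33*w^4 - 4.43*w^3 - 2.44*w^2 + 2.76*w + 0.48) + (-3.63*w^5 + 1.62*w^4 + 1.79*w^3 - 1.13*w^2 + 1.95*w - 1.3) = -3.14*w^5 + 4.95*w^4 - 2.64*w^3 - 3.57*w^2 + 4.71*w - 0.82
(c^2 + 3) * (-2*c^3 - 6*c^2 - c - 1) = -2*c^5 - 6*c^4 - 7*c^3 - 19*c^2 - 3*c - 3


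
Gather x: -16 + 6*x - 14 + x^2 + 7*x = x^2 + 13*x - 30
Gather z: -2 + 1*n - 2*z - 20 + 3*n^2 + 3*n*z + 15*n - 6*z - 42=3*n^2 + 16*n + z*(3*n - 8) - 64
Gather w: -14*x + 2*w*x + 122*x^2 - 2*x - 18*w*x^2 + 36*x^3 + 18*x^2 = w*(-18*x^2 + 2*x) + 36*x^3 + 140*x^2 - 16*x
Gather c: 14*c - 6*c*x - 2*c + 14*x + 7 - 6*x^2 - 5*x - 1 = c*(12 - 6*x) - 6*x^2 + 9*x + 6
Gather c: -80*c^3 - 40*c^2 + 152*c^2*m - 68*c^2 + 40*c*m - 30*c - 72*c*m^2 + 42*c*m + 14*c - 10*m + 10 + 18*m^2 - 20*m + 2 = -80*c^3 + c^2*(152*m - 108) + c*(-72*m^2 + 82*m - 16) + 18*m^2 - 30*m + 12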